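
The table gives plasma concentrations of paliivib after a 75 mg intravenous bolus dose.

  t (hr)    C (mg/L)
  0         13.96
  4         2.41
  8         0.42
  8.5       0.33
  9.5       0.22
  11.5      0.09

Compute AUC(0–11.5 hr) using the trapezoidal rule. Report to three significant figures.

Trapezoidal AUC_0→11.5:
  [0→4]: (13.96+2.41)/2 × 4 = 32.74
  [4→8]: (2.41+0.42)/2 × 4 = 5.66
  [8→8.5]: (0.42+0.33)/2 × 0.5 = 0.1875
  [8.5→9.5]: (0.33+0.22)/2 × 1 = 0.275
  [9.5→11.5]: (0.22+0.09)/2 × 2 = 0.31
  Sum = 39.1725 mg/L·hr

AUC = 39.2 mg/L·hr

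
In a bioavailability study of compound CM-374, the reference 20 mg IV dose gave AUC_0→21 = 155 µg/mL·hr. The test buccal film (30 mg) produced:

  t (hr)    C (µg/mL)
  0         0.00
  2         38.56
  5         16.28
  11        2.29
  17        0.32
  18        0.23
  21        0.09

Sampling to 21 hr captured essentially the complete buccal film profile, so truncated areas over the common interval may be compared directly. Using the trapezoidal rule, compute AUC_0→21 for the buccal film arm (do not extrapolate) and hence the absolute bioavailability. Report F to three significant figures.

Trapezoidal AUC_0→21 (buccal film):
  [0→2]: (0.00+38.56)/2 × 2 = 38.56
  [2→5]: (38.56+16.28)/2 × 3 = 82.26
  [5→11]: (16.28+2.29)/2 × 6 = 55.71
  [11→17]: (2.29+0.32)/2 × 6 = 7.83
  [17→18]: (0.32+0.23)/2 × 1 = 0.275
  [18→21]: (0.23+0.09)/2 × 3 = 0.48
  Sum = 185.115 µg/mL·hr
F = (AUC_ev/D_ev)/(AUC_iv/D_iv) = (185.115/30)/(155/20) = 6.1705/7.75 = 0.7962

F = 0.796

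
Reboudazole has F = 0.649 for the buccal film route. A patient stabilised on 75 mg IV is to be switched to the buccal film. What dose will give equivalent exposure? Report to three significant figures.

D_buccal = 116 mg

For equal systemic exposure: F × D_ev = D_iv
D_ev = D_iv / F = 75 / 0.649 = 115.562 mg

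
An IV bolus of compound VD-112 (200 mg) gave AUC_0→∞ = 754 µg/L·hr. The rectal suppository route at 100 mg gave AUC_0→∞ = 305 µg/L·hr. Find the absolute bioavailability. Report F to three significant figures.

F = 0.809

F = (AUC_ev / D_ev) / (AUC_iv / D_iv)
  = (305/100) / (754/200)
  = 3.05 / 3.77 = 0.8090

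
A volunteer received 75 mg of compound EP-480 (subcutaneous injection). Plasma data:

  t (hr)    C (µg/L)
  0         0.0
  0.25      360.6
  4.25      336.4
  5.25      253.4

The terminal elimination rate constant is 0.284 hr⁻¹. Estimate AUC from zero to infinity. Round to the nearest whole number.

AUC = 2626 µg/L·hr

Trapezoidal AUC_0→5.25:
  [0→0.25]: (0.0+360.6)/2 × 0.25 = 45.075
  [0.25→4.25]: (360.6+336.4)/2 × 4 = 1394.0
  [4.25→5.25]: (336.4+253.4)/2 × 1 = 294.9
  Sum = 1733.975 µg/L·hr
Extrapolated tail: C_last / k_e = 253.4 / 0.284 = 892.254
AUC_0→∞ = 1733.975 + 892.254 = 2626.229 µg/L·hr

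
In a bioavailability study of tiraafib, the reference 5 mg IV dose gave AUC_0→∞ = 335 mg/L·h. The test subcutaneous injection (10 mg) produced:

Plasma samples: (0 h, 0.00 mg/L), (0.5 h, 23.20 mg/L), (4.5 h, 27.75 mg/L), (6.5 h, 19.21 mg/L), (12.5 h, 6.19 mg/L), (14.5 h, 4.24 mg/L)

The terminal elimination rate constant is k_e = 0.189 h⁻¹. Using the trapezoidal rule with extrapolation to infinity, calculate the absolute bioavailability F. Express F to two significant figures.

Trapezoidal AUC_0→14.5 (subcutaneous injection):
  [0→0.5]: (0.00+23.20)/2 × 0.5 = 5.8
  [0.5→4.5]: (23.20+27.75)/2 × 4 = 101.9
  [4.5→6.5]: (27.75+19.21)/2 × 2 = 46.96
  [6.5→12.5]: (19.21+6.19)/2 × 6 = 76.2
  [12.5→14.5]: (6.19+4.24)/2 × 2 = 10.43
  Sum = 241.29 mg/L·h
Tail: C_last/k_e = 4.24/0.189 = 22.434
AUC_0→∞ (subcutaneous injection) = 241.29 + 22.434 = 263.724 mg/L·h
F = (AUC_ev/D_ev)/(AUC_iv/D_iv) = (263.724/10)/(335/5) = 26.3724/67 = 0.3936

F = 0.39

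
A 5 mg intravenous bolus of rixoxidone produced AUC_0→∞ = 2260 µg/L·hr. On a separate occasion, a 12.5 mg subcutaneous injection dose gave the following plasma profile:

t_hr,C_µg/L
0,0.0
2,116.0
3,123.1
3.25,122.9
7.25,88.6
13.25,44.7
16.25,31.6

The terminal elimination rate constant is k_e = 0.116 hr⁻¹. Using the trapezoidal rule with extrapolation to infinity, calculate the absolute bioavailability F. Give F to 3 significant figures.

Trapezoidal AUC_0→16.25 (subcutaneous injection):
  [0→2]: (0.0+116.0)/2 × 2 = 116.0
  [2→3]: (116.0+123.1)/2 × 1 = 119.55
  [3→3.25]: (123.1+122.9)/2 × 0.25 = 30.75
  [3.25→7.25]: (122.9+88.6)/2 × 4 = 423.0
  [7.25→13.25]: (88.6+44.7)/2 × 6 = 399.9
  [13.25→16.25]: (44.7+31.6)/2 × 3 = 114.45
  Sum = 1203.65 µg/L·hr
Tail: C_last/k_e = 31.6/0.116 = 272.414
AUC_0→∞ (subcutaneous injection) = 1203.65 + 272.414 = 1476.064 µg/L·hr
F = (AUC_ev/D_ev)/(AUC_iv/D_iv) = (1476.064/12.5)/(2260/5) = 118.08512/452 = 0.2613

F = 0.261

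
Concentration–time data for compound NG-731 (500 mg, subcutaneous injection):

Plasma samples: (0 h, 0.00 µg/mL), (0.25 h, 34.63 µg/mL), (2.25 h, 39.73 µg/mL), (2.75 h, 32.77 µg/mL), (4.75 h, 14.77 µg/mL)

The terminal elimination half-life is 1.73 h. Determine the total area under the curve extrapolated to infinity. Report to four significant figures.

Trapezoidal AUC_0→4.75:
  [0→0.25]: (0.00+34.63)/2 × 0.25 = 4.32875
  [0.25→2.25]: (34.63+39.73)/2 × 2 = 74.36
  [2.25→2.75]: (39.73+32.77)/2 × 0.5 = 18.125
  [2.75→4.75]: (32.77+14.77)/2 × 2 = 47.54
  Sum = 144.35375 µg/mL·h
k_e = ln2 / t½ = 0.693147 / 1.73 = 0.4007 h^-1
Extrapolated tail: C_last / k_e = 14.77 / 0.4007 = 36.860
AUC_0→∞ = 144.35375 + 36.860 = 181.21375 µg/mL·h

AUC = 181.2 µg/mL·h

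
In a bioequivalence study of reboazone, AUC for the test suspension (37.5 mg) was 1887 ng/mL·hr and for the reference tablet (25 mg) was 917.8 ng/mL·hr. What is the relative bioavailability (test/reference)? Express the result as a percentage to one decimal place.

F_rel = (AUC_test/D_test) / (AUC_ref/D_ref)
      = (1887/37.5) / (917.8/25)
      = 50.32 / 36.712 = 1.3707 = 137.07%

F_rel = 137.1%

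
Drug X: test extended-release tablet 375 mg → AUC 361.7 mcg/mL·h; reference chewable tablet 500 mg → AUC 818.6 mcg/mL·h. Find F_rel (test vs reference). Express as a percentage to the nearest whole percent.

F_rel = (AUC_test/D_test) / (AUC_ref/D_ref)
      = (361.7/375) / (818.6/500)
      = 0.964533 / 1.6372 = 0.5891 = 58.91%

F_rel = 59%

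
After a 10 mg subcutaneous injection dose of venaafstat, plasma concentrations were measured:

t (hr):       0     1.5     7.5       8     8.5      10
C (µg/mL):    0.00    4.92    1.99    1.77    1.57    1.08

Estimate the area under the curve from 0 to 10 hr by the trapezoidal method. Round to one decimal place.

AUC = 28.2 µg/mL·hr

Trapezoidal AUC_0→10:
  [0→1.5]: (0.00+4.92)/2 × 1.5 = 3.69
  [1.5→7.5]: (4.92+1.99)/2 × 6 = 20.73
  [7.5→8]: (1.99+1.77)/2 × 0.5 = 0.94
  [8→8.5]: (1.77+1.57)/2 × 0.5 = 0.835
  [8.5→10]: (1.57+1.08)/2 × 1.5 = 1.9875
  Sum = 28.1825 µg/mL·hr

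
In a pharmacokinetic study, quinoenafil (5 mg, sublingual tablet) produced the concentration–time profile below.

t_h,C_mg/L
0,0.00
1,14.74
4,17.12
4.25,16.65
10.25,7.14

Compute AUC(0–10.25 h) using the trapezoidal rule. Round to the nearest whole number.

AUC = 131 mg/L·h

Trapezoidal AUC_0→10.25:
  [0→1]: (0.00+14.74)/2 × 1 = 7.37
  [1→4]: (14.74+17.12)/2 × 3 = 47.79
  [4→4.25]: (17.12+16.65)/2 × 0.25 = 4.22125
  [4.25→10.25]: (16.65+7.14)/2 × 6 = 71.37
  Sum = 130.75125 mg/L·h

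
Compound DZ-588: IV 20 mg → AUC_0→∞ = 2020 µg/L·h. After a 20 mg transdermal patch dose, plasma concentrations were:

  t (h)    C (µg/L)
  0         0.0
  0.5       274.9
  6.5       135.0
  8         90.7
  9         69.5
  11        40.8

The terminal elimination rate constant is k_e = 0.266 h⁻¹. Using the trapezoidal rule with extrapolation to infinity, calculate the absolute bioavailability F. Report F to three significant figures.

F = 0.897

Trapezoidal AUC_0→11 (transdermal patch):
  [0→0.5]: (0.0+274.9)/2 × 0.5 = 68.725
  [0.5→6.5]: (274.9+135.0)/2 × 6 = 1229.7
  [6.5→8]: (135.0+90.7)/2 × 1.5 = 169.275
  [8→9]: (90.7+69.5)/2 × 1 = 80.1
  [9→11]: (69.5+40.8)/2 × 2 = 110.3
  Sum = 1658.1 µg/L·h
Tail: C_last/k_e = 40.8/0.266 = 153.383
AUC_0→∞ (transdermal patch) = 1658.1 + 153.383 = 1811.483 µg/L·h
F = (AUC_ev/D_ev)/(AUC_iv/D_iv) = (1811.483/20)/(2020/20) = 90.57415/101 = 0.8968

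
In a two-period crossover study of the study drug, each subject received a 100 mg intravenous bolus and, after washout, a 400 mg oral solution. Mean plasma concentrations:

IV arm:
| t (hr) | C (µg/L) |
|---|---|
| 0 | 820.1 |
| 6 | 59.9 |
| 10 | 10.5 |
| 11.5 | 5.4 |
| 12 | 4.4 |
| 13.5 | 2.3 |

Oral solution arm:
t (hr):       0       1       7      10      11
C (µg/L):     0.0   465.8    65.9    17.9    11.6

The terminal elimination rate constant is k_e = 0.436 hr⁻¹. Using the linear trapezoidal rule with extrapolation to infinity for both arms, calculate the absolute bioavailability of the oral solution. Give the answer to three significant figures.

F = 0.178

Trapezoidal AUC_0→13.5 (IV):
  [0→6]: (820.1+59.9)/2 × 6 = 2640.0
  [6→10]: (59.9+10.5)/2 × 4 = 140.8
  [10→11.5]: (10.5+5.4)/2 × 1.5 = 11.925
  [11.5→12]: (5.4+4.4)/2 × 0.5 = 2.45
  [12→13.5]: (4.4+2.3)/2 × 1.5 = 5.025
  Sum = 2800.2 µg/L·hr
IV tail: 2.3/0.436 = 5.275; AUC_iv,0→∞ = 2800.2 + 5.275 = 2805.475 µg/L·hr
Trapezoidal AUC_0→11 (oral solution):
  [0→1]: (0.0+465.8)/2 × 1 = 232.9
  [1→7]: (465.8+65.9)/2 × 6 = 1595.1
  [7→10]: (65.9+17.9)/2 × 3 = 125.7
  [10→11]: (17.9+11.6)/2 × 1 = 14.75
  Sum = 1968.45 µg/L·hr
oral solution tail: 11.6/0.436 = 26.606; AUC_ev,0→∞ = 1968.45 + 26.606 = 1995.056 µg/L·hr
F = (AUC_ev/D_ev)/(AUC_iv/D_iv) = (1995.056/400)/(2805.475/100) = 4.98764/28.05475 = 0.1778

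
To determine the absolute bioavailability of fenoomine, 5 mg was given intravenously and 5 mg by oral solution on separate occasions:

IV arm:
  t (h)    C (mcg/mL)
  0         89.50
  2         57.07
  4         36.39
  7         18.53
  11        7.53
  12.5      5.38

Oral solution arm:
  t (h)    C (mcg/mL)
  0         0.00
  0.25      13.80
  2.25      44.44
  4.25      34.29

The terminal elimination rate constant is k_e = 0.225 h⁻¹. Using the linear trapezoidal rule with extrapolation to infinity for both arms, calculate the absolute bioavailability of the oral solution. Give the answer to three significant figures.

F = 0.713

Trapezoidal AUC_0→12.5 (IV):
  [0→2]: (89.50+57.07)/2 × 2 = 146.57
  [2→4]: (57.07+36.39)/2 × 2 = 93.46
  [4→7]: (36.39+18.53)/2 × 3 = 82.38
  [7→11]: (18.53+7.53)/2 × 4 = 52.12
  [11→12.5]: (7.53+5.38)/2 × 1.5 = 9.6825
  Sum = 384.2125 mcg/mL·h
IV tail: 5.38/0.225 = 23.911; AUC_iv,0→∞ = 384.2125 + 23.911 = 408.1235 mcg/mL·h
Trapezoidal AUC_0→4.25 (oral solution):
  [0→0.25]: (0.00+13.80)/2 × 0.25 = 1.725
  [0.25→2.25]: (13.80+44.44)/2 × 2 = 58.24
  [2.25→4.25]: (44.44+34.29)/2 × 2 = 78.73
  Sum = 138.695 mcg/mL·h
oral solution tail: 34.29/0.225 = 152.400; AUC_ev,0→∞ = 138.695 + 152.400 = 291.095 mcg/mL·h
F = (AUC_ev/D_ev)/(AUC_iv/D_iv) = (291.095/5)/(408.1235/5) = 58.219/81.6247 = 0.7133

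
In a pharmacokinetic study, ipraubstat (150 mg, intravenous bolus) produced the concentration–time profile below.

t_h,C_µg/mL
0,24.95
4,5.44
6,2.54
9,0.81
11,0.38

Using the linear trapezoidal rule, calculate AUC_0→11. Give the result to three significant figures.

AUC = 75.0 µg/mL·h

Trapezoidal AUC_0→11:
  [0→4]: (24.95+5.44)/2 × 4 = 60.78
  [4→6]: (5.44+2.54)/2 × 2 = 7.98
  [6→9]: (2.54+0.81)/2 × 3 = 5.025
  [9→11]: (0.81+0.38)/2 × 2 = 1.19
  Sum = 74.975 µg/mL·h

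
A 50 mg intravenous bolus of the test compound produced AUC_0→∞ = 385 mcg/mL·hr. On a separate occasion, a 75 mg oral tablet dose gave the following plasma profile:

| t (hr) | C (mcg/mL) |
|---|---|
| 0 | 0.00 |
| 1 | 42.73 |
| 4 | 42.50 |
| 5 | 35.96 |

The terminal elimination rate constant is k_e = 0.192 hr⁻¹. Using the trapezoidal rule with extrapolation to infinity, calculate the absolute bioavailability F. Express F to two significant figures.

Trapezoidal AUC_0→5 (oral tablet):
  [0→1]: (0.00+42.73)/2 × 1 = 21.365
  [1→4]: (42.73+42.50)/2 × 3 = 127.845
  [4→5]: (42.50+35.96)/2 × 1 = 39.23
  Sum = 188.44 mcg/mL·hr
Tail: C_last/k_e = 35.96/0.192 = 187.292
AUC_0→∞ (oral tablet) = 188.44 + 187.292 = 375.732 mcg/mL·hr
F = (AUC_ev/D_ev)/(AUC_iv/D_iv) = (375.732/75)/(385/50) = 5.00976/7.7 = 0.6506

F = 0.65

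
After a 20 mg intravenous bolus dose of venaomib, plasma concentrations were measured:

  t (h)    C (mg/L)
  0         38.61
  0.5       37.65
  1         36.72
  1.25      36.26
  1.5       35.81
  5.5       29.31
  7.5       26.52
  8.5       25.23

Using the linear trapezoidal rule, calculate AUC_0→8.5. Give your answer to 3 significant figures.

Trapezoidal AUC_0→8.5:
  [0→0.5]: (38.61+37.65)/2 × 0.5 = 19.065
  [0.5→1]: (37.65+36.72)/2 × 0.5 = 18.5925
  [1→1.25]: (36.72+36.26)/2 × 0.25 = 9.1225
  [1.25→1.5]: (36.26+35.81)/2 × 0.25 = 9.00875
  [1.5→5.5]: (35.81+29.31)/2 × 4 = 130.24
  [5.5→7.5]: (29.31+26.52)/2 × 2 = 55.83
  [7.5→8.5]: (26.52+25.23)/2 × 1 = 25.875
  Sum = 267.73375 mg/L·h

AUC = 268 mg/L·h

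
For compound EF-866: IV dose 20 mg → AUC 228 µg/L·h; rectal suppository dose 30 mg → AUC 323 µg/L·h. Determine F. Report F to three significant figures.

F = 0.944

F = (AUC_ev / D_ev) / (AUC_iv / D_iv)
  = (323/30) / (228/20)
  = 10.7667 / 11.4 = 0.9444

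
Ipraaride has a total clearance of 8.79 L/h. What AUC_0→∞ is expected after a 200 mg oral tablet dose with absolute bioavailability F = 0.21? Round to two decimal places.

AUC = 4.78 mg/L·h

AUC_0→∞ = F × Dose / CL
        = 0.21 × 200 / 8.79 = 4.77816 mg/L·h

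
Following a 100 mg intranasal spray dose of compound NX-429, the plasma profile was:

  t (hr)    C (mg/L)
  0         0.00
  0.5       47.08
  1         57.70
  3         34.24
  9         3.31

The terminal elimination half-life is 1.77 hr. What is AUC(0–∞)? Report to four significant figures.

AUC = 251.0 mg/L·hr

Trapezoidal AUC_0→9:
  [0→0.5]: (0.00+47.08)/2 × 0.5 = 11.77
  [0.5→1]: (47.08+57.70)/2 × 0.5 = 26.195
  [1→3]: (57.70+34.24)/2 × 2 = 91.94
  [3→9]: (34.24+3.31)/2 × 6 = 112.65
  Sum = 242.555 mg/L·hr
k_e = ln2 / t½ = 0.693147 / 1.77 = 0.3916 hr^-1
Extrapolated tail: C_last / k_e = 3.31 / 0.3916 = 8.453
AUC_0→∞ = 242.555 + 8.453 = 251.008 mg/L·hr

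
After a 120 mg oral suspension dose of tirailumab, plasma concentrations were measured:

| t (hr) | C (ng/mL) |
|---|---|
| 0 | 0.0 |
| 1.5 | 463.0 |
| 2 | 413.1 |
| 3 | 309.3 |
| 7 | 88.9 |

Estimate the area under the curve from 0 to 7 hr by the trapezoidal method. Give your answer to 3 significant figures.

AUC = 1720 ng/mL·hr

Trapezoidal AUC_0→7:
  [0→1.5]: (0.0+463.0)/2 × 1.5 = 347.25
  [1.5→2]: (463.0+413.1)/2 × 0.5 = 219.025
  [2→3]: (413.1+309.3)/2 × 1 = 361.2
  [3→7]: (309.3+88.9)/2 × 4 = 796.4
  Sum = 1723.875 ng/mL·hr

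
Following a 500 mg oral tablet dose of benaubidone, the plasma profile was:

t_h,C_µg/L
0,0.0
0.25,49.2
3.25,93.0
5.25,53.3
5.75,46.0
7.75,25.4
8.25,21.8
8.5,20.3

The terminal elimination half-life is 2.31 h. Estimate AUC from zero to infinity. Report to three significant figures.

Trapezoidal AUC_0→8.5:
  [0→0.25]: (0.0+49.2)/2 × 0.25 = 6.15
  [0.25→3.25]: (49.2+93.0)/2 × 3 = 213.3
  [3.25→5.25]: (93.0+53.3)/2 × 2 = 146.3
  [5.25→5.75]: (53.3+46.0)/2 × 0.5 = 24.825
  [5.75→7.75]: (46.0+25.4)/2 × 2 = 71.4
  [7.75→8.25]: (25.4+21.8)/2 × 0.5 = 11.8
  [8.25→8.5]: (21.8+20.3)/2 × 0.25 = 5.2625
  Sum = 479.0375 µg/L·h
k_e = ln2 / t½ = 0.693147 / 2.31 = 0.3001 h^-1
Extrapolated tail: C_last / k_e = 20.3 / 0.3001 = 67.644
AUC_0→∞ = 479.0375 + 67.644 = 546.6815 µg/L·h

AUC = 547 µg/L·h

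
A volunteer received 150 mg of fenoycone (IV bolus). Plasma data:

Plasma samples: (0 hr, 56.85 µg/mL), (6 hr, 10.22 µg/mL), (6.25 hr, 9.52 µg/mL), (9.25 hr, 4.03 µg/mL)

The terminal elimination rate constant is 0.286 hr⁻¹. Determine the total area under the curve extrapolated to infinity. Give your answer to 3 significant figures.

Trapezoidal AUC_0→9.25:
  [0→6]: (56.85+10.22)/2 × 6 = 201.21
  [6→6.25]: (10.22+9.52)/2 × 0.25 = 2.4675
  [6.25→9.25]: (9.52+4.03)/2 × 3 = 20.325
  Sum = 224.0025 µg/mL·hr
Extrapolated tail: C_last / k_e = 4.03 / 0.286 = 14.091
AUC_0→∞ = 224.0025 + 14.091 = 238.0935 µg/mL·hr

AUC = 238 µg/mL·hr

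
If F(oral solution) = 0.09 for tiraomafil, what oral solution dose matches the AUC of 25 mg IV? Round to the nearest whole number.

For equal systemic exposure: F × D_ev = D_iv
D_ev = D_iv / F = 25 / 0.09 = 277.778 mg

D_oral = 278 mg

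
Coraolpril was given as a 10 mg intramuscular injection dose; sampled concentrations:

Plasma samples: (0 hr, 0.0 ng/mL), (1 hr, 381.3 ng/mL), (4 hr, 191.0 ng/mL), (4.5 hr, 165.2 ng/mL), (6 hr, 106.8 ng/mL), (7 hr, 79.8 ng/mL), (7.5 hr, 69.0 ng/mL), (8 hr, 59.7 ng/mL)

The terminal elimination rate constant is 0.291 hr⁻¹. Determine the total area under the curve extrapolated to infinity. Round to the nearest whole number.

Trapezoidal AUC_0→8:
  [0→1]: (0.0+381.3)/2 × 1 = 190.65
  [1→4]: (381.3+191.0)/2 × 3 = 858.45
  [4→4.5]: (191.0+165.2)/2 × 0.5 = 89.05
  [4.5→6]: (165.2+106.8)/2 × 1.5 = 204.0
  [6→7]: (106.8+79.8)/2 × 1 = 93.3
  [7→7.5]: (79.8+69.0)/2 × 0.5 = 37.2
  [7.5→8]: (69.0+59.7)/2 × 0.5 = 32.175
  Sum = 1504.825 ng/mL·hr
Extrapolated tail: C_last / k_e = 59.7 / 0.291 = 205.155
AUC_0→∞ = 1504.825 + 205.155 = 1709.98 ng/mL·hr

AUC = 1710 ng/mL·hr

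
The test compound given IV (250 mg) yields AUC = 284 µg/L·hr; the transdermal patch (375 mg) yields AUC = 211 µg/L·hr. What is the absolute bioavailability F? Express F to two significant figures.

F = 0.50

F = (AUC_ev / D_ev) / (AUC_iv / D_iv)
  = (211/375) / (284/250)
  = 0.562667 / 1.136 = 0.4953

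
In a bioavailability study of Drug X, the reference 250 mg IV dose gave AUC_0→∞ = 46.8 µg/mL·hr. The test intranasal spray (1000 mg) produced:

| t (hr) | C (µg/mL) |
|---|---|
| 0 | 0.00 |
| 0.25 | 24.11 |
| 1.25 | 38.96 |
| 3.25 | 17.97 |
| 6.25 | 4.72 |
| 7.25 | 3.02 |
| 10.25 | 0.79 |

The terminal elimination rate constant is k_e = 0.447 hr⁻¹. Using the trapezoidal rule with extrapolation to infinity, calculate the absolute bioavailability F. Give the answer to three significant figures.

F = 0.731

Trapezoidal AUC_0→10.25 (intranasal spray):
  [0→0.25]: (0.00+24.11)/2 × 0.25 = 3.01375
  [0.25→1.25]: (24.11+38.96)/2 × 1 = 31.535
  [1.25→3.25]: (38.96+17.97)/2 × 2 = 56.93
  [3.25→6.25]: (17.97+4.72)/2 × 3 = 34.035
  [6.25→7.25]: (4.72+3.02)/2 × 1 = 3.87
  [7.25→10.25]: (3.02+0.79)/2 × 3 = 5.715
  Sum = 135.09875 µg/mL·hr
Tail: C_last/k_e = 0.79/0.447 = 1.767
AUC_0→∞ (intranasal spray) = 135.09875 + 1.767 = 136.86575 µg/mL·hr
F = (AUC_ev/D_ev)/(AUC_iv/D_iv) = (136.86575/1000)/(46.8/250) = 0.13686575/0.1872 = 0.7311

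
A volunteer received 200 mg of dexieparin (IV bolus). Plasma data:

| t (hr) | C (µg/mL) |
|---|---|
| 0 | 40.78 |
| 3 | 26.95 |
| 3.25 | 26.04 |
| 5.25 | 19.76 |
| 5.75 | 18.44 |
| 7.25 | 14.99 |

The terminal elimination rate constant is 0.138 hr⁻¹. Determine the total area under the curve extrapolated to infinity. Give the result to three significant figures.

Trapezoidal AUC_0→7.25:
  [0→3]: (40.78+26.95)/2 × 3 = 101.595
  [3→3.25]: (26.95+26.04)/2 × 0.25 = 6.62375
  [3.25→5.25]: (26.04+19.76)/2 × 2 = 45.8
  [5.25→5.75]: (19.76+18.44)/2 × 0.5 = 9.55
  [5.75→7.25]: (18.44+14.99)/2 × 1.5 = 25.0725
  Sum = 188.64125 µg/mL·hr
Extrapolated tail: C_last / k_e = 14.99 / 0.138 = 108.623
AUC_0→∞ = 188.64125 + 108.623 = 297.26425 µg/mL·hr

AUC = 297 µg/mL·hr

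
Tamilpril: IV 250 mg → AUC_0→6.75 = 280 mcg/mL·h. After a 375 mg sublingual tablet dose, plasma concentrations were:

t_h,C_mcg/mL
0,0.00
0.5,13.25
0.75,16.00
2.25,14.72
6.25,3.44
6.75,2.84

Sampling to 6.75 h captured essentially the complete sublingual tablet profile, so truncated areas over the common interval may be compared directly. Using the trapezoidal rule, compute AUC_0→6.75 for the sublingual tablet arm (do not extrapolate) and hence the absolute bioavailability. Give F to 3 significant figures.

Trapezoidal AUC_0→6.75 (sublingual tablet):
  [0→0.5]: (0.00+13.25)/2 × 0.5 = 3.3125
  [0.5→0.75]: (13.25+16.00)/2 × 0.25 = 3.65625
  [0.75→2.25]: (16.00+14.72)/2 × 1.5 = 23.04
  [2.25→6.25]: (14.72+3.44)/2 × 4 = 36.32
  [6.25→6.75]: (3.44+2.84)/2 × 0.5 = 1.57
  Sum = 67.89875 mcg/mL·h
F = (AUC_ev/D_ev)/(AUC_iv/D_iv) = (67.89875/375)/(280/250) = 0.181063/1.12 = 0.1617

F = 0.162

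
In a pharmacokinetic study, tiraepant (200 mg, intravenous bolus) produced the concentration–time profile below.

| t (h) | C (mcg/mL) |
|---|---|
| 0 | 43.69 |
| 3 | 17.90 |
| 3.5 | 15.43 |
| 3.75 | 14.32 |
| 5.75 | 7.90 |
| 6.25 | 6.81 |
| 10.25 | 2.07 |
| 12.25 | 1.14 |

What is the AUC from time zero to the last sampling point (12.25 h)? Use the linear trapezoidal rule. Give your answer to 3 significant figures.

AUC = 151 mcg/mL·h

Trapezoidal AUC_0→12.25:
  [0→3]: (43.69+17.90)/2 × 3 = 92.385
  [3→3.5]: (17.90+15.43)/2 × 0.5 = 8.3325
  [3.5→3.75]: (15.43+14.32)/2 × 0.25 = 3.71875
  [3.75→5.75]: (14.32+7.90)/2 × 2 = 22.22
  [5.75→6.25]: (7.90+6.81)/2 × 0.5 = 3.6775
  [6.25→10.25]: (6.81+2.07)/2 × 4 = 17.76
  [10.25→12.25]: (2.07+1.14)/2 × 2 = 3.21
  Sum = 151.30375 mcg/mL·h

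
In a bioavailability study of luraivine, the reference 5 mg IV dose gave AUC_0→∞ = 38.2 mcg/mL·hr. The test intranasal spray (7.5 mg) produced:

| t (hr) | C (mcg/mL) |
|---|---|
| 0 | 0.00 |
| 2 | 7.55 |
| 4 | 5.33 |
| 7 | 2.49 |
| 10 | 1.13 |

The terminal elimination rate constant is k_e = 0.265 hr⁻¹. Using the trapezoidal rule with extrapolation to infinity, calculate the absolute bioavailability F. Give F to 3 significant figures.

Trapezoidal AUC_0→10 (intranasal spray):
  [0→2]: (0.00+7.55)/2 × 2 = 7.55
  [2→4]: (7.55+5.33)/2 × 2 = 12.88
  [4→7]: (5.33+2.49)/2 × 3 = 11.73
  [7→10]: (2.49+1.13)/2 × 3 = 5.43
  Sum = 37.59 mcg/mL·hr
Tail: C_last/k_e = 1.13/0.265 = 4.264
AUC_0→∞ (intranasal spray) = 37.59 + 4.264 = 41.854 mcg/mL·hr
F = (AUC_ev/D_ev)/(AUC_iv/D_iv) = (41.854/7.5)/(38.2/5) = 5.58053/7.64 = 0.7304

F = 0.730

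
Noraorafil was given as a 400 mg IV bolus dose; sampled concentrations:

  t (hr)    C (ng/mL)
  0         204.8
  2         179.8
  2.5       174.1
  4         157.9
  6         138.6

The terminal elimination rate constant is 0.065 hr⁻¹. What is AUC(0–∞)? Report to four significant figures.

Trapezoidal AUC_0→6:
  [0→2]: (204.8+179.8)/2 × 2 = 384.6
  [2→2.5]: (179.8+174.1)/2 × 0.5 = 88.475
  [2.5→4]: (174.1+157.9)/2 × 1.5 = 249.0
  [4→6]: (157.9+138.6)/2 × 2 = 296.5
  Sum = 1018.575 ng/mL·hr
Extrapolated tail: C_last / k_e = 138.6 / 0.065 = 2132.308
AUC_0→∞ = 1018.575 + 2132.308 = 3150.883 ng/mL·hr

AUC = 3151 ng/mL·hr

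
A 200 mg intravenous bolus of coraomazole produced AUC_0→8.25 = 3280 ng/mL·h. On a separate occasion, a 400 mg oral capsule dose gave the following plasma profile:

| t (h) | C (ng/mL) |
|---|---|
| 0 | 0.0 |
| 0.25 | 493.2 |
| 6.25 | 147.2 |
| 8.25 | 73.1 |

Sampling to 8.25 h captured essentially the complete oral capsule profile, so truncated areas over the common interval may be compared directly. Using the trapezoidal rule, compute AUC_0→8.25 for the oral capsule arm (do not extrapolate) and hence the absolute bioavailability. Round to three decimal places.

F = 0.336

Trapezoidal AUC_0→8.25 (oral capsule):
  [0→0.25]: (0.0+493.2)/2 × 0.25 = 61.65
  [0.25→6.25]: (493.2+147.2)/2 × 6 = 1921.2
  [6.25→8.25]: (147.2+73.1)/2 × 2 = 220.3
  Sum = 2203.15 ng/mL·h
F = (AUC_ev/D_ev)/(AUC_iv/D_iv) = (2203.15/400)/(3280/200) = 5.507875/16.4 = 0.3358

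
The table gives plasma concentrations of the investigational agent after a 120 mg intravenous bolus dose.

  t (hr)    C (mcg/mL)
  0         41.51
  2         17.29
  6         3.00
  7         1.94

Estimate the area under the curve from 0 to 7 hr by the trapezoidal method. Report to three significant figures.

AUC = 102 mcg/mL·hr

Trapezoidal AUC_0→7:
  [0→2]: (41.51+17.29)/2 × 2 = 58.8
  [2→6]: (17.29+3.00)/2 × 4 = 40.58
  [6→7]: (3.00+1.94)/2 × 1 = 2.47
  Sum = 101.85 mcg/mL·hr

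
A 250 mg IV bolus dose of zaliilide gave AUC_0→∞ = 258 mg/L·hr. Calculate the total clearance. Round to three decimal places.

CL = Dose_iv / AUC_0→∞
   = 250 / 258 = 0.968992 L/hr

CL = 0.969 L/hr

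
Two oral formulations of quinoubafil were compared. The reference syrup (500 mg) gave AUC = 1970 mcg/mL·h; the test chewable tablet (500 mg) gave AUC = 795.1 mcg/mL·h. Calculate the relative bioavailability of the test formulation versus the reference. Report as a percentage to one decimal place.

F_rel = (AUC_test/D_test) / (AUC_ref/D_ref)
      = (795.1/500) / (1970/500)
      = 1.5902 / 3.94 = 0.4036 = 40.36%

F_rel = 40.4%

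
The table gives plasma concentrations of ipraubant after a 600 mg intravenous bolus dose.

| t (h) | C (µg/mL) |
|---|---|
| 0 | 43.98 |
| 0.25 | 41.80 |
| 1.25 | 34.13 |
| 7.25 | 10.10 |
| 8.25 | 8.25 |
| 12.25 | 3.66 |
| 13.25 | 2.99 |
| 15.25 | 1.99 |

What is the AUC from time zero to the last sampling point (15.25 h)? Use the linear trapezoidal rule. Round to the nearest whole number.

Trapezoidal AUC_0→15.25:
  [0→0.25]: (43.98+41.80)/2 × 0.25 = 10.7225
  [0.25→1.25]: (41.80+34.13)/2 × 1 = 37.965
  [1.25→7.25]: (34.13+10.10)/2 × 6 = 132.69
  [7.25→8.25]: (10.10+8.25)/2 × 1 = 9.175
  [8.25→12.25]: (8.25+3.66)/2 × 4 = 23.82
  [12.25→13.25]: (3.66+2.99)/2 × 1 = 3.325
  [13.25→15.25]: (2.99+1.99)/2 × 2 = 4.98
  Sum = 222.6775 µg/mL·h

AUC = 223 µg/mL·h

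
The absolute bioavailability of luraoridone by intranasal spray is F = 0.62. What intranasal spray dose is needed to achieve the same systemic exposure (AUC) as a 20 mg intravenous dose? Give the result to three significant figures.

For equal systemic exposure: F × D_ev = D_iv
D_ev = D_iv / F = 20 / 0.62 = 32.2581 mg

D_intranasal = 32.3 mg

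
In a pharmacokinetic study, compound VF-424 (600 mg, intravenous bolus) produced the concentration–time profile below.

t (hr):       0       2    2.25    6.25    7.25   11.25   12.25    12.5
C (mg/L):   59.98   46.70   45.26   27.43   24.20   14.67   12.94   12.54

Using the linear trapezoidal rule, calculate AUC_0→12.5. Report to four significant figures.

AUC = 384.1 mg/L·hr

Trapezoidal AUC_0→12.5:
  [0→2]: (59.98+46.70)/2 × 2 = 106.68
  [2→2.25]: (46.70+45.26)/2 × 0.25 = 11.495
  [2.25→6.25]: (45.26+27.43)/2 × 4 = 145.38
  [6.25→7.25]: (27.43+24.20)/2 × 1 = 25.815
  [7.25→11.25]: (24.20+14.67)/2 × 4 = 77.74
  [11.25→12.25]: (14.67+12.94)/2 × 1 = 13.805
  [12.25→12.5]: (12.94+12.54)/2 × 0.25 = 3.185
  Sum = 384.1 mg/L·hr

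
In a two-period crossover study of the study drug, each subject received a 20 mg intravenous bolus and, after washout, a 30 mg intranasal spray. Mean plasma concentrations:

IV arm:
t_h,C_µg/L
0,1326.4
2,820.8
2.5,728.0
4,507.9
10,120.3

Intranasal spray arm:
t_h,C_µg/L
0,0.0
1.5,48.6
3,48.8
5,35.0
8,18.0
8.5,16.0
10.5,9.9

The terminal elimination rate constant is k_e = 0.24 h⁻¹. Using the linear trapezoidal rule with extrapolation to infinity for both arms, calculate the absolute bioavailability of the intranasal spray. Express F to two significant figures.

F = 0.040

Trapezoidal AUC_0→10 (IV):
  [0→2]: (1326.4+820.8)/2 × 2 = 2147.2
  [2→2.5]: (820.8+728.0)/2 × 0.5 = 387.2
  [2.5→4]: (728.0+507.9)/2 × 1.5 = 926.925
  [4→10]: (507.9+120.3)/2 × 6 = 1884.6
  Sum = 5345.925 µg/L·h
IV tail: 120.3/0.24 = 501.250; AUC_iv,0→∞ = 5345.925 + 501.250 = 5847.175 µg/L·h
Trapezoidal AUC_0→10.5 (intranasal spray):
  [0→1.5]: (0.0+48.6)/2 × 1.5 = 36.45
  [1.5→3]: (48.6+48.8)/2 × 1.5 = 73.05
  [3→5]: (48.8+35.0)/2 × 2 = 83.8
  [5→8]: (35.0+18.0)/2 × 3 = 79.5
  [8→8.5]: (18.0+16.0)/2 × 0.5 = 8.5
  [8.5→10.5]: (16.0+9.9)/2 × 2 = 25.9
  Sum = 307.2 µg/L·h
intranasal spray tail: 9.9/0.24 = 41.250; AUC_ev,0→∞ = 307.2 + 41.250 = 348.45 µg/L·h
F = (AUC_ev/D_ev)/(AUC_iv/D_iv) = (348.45/30)/(5847.175/20) = 11.615/292.35875 = 0.0397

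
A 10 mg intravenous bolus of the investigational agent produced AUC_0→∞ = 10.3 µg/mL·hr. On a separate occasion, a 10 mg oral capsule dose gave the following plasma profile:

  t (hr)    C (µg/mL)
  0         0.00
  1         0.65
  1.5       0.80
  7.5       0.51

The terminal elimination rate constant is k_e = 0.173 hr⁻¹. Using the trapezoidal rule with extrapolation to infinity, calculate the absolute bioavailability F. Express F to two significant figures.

F = 0.73

Trapezoidal AUC_0→7.5 (oral capsule):
  [0→1]: (0.00+0.65)/2 × 1 = 0.325
  [1→1.5]: (0.65+0.80)/2 × 0.5 = 0.3625
  [1.5→7.5]: (0.80+0.51)/2 × 6 = 3.93
  Sum = 4.6175 µg/mL·hr
Tail: C_last/k_e = 0.51/0.173 = 2.948
AUC_0→∞ (oral capsule) = 4.6175 + 2.948 = 7.5655 µg/mL·hr
F = (AUC_ev/D_ev)/(AUC_iv/D_iv) = (7.5655/10)/(10.3/10) = 0.75655/1.03 = 0.7345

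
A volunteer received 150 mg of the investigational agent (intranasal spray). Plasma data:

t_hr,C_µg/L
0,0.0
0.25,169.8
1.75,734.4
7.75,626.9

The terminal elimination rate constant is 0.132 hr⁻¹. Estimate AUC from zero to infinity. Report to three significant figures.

Trapezoidal AUC_0→7.75:
  [0→0.25]: (0.0+169.8)/2 × 0.25 = 21.225
  [0.25→1.75]: (169.8+734.4)/2 × 1.5 = 678.15
  [1.75→7.75]: (734.4+626.9)/2 × 6 = 4083.9
  Sum = 4783.275 µg/L·hr
Extrapolated tail: C_last / k_e = 626.9 / 0.132 = 4749.242
AUC_0→∞ = 4783.275 + 4749.242 = 9532.517 µg/L·hr

AUC = 9530 µg/L·hr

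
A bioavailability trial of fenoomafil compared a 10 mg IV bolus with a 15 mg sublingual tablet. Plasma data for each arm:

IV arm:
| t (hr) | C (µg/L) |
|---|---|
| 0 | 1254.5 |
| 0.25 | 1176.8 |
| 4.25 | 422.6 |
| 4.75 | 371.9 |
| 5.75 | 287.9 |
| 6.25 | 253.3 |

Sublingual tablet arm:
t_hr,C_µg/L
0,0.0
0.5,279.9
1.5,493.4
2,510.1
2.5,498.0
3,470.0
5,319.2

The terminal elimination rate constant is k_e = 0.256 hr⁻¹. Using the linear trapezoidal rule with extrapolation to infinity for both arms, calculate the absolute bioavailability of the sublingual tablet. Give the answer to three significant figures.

F = 0.419

Trapezoidal AUC_0→6.25 (IV):
  [0→0.25]: (1254.5+1176.8)/2 × 0.25 = 303.9125
  [0.25→4.25]: (1176.8+422.6)/2 × 4 = 3198.8
  [4.25→4.75]: (422.6+371.9)/2 × 0.5 = 198.625
  [4.75→5.75]: (371.9+287.9)/2 × 1 = 329.9
  [5.75→6.25]: (287.9+253.3)/2 × 0.5 = 135.3
  Sum = 4166.5375 µg/L·hr
IV tail: 253.3/0.256 = 989.453; AUC_iv,0→∞ = 4166.5375 + 989.453 = 5155.9905 µg/L·hr
Trapezoidal AUC_0→5 (sublingual tablet):
  [0→0.5]: (0.0+279.9)/2 × 0.5 = 69.975
  [0.5→1.5]: (279.9+493.4)/2 × 1 = 386.65
  [1.5→2]: (493.4+510.1)/2 × 0.5 = 250.875
  [2→2.5]: (510.1+498.0)/2 × 0.5 = 252.025
  [2.5→3]: (498.0+470.0)/2 × 0.5 = 242.0
  [3→5]: (470.0+319.2)/2 × 2 = 789.2
  Sum = 1990.725 µg/L·hr
sublingual tablet tail: 319.2/0.256 = 1246.875; AUC_ev,0→∞ = 1990.725 + 1246.875 = 3237.6 µg/L·hr
F = (AUC_ev/D_ev)/(AUC_iv/D_iv) = (3237.6/15)/(5155.9905/10) = 215.84/515.59905 = 0.4186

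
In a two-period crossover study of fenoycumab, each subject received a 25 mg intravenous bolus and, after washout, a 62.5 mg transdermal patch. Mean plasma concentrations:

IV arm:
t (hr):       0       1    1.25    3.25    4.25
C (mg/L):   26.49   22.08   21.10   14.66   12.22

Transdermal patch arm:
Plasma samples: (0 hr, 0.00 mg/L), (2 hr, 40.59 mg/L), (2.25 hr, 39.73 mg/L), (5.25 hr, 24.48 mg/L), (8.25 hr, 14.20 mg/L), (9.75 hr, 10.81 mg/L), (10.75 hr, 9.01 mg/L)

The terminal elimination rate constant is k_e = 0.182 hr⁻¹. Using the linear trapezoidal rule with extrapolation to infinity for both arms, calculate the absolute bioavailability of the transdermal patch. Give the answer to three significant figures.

F = 0.776

Trapezoidal AUC_0→4.25 (IV):
  [0→1]: (26.49+22.08)/2 × 1 = 24.285
  [1→1.25]: (22.08+21.10)/2 × 0.25 = 5.3975
  [1.25→3.25]: (21.10+14.66)/2 × 2 = 35.76
  [3.25→4.25]: (14.66+12.22)/2 × 1 = 13.44
  Sum = 78.8825 mg/L·hr
IV tail: 12.22/0.182 = 67.143; AUC_iv,0→∞ = 78.8825 + 67.143 = 146.0255 mg/L·hr
Trapezoidal AUC_0→10.75 (transdermal patch):
  [0→2]: (0.00+40.59)/2 × 2 = 40.59
  [2→2.25]: (40.59+39.73)/2 × 0.25 = 10.04
  [2.25→5.25]: (39.73+24.48)/2 × 3 = 96.315
  [5.25→8.25]: (24.48+14.20)/2 × 3 = 58.02
  [8.25→9.75]: (14.20+10.81)/2 × 1.5 = 18.7575
  [9.75→10.75]: (10.81+9.01)/2 × 1 = 9.91
  Sum = 233.6325 mg/L·hr
transdermal patch tail: 9.01/0.182 = 49.505; AUC_ev,0→∞ = 233.6325 + 49.505 = 283.1375 mg/L·hr
F = (AUC_ev/D_ev)/(AUC_iv/D_iv) = (283.1375/62.5)/(146.0255/25) = 4.5302/5.84102 = 0.7756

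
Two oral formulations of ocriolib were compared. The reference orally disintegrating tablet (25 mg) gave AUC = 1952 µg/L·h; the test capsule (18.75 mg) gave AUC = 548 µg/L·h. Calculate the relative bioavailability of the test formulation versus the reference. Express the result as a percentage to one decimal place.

F_rel = (AUC_test/D_test) / (AUC_ref/D_ref)
      = (548/18.75) / (1952/25)
      = 29.2267 / 78.08 = 0.3743 = 37.43%

F_rel = 37.4%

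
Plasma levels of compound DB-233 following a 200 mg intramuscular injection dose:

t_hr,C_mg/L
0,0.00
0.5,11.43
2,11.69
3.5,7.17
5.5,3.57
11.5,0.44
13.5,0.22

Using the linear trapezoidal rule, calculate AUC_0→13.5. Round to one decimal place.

AUC = 57.8 mg/L·hr

Trapezoidal AUC_0→13.5:
  [0→0.5]: (0.00+11.43)/2 × 0.5 = 2.8575
  [0.5→2]: (11.43+11.69)/2 × 1.5 = 17.34
  [2→3.5]: (11.69+7.17)/2 × 1.5 = 14.145
  [3.5→5.5]: (7.17+3.57)/2 × 2 = 10.74
  [5.5→11.5]: (3.57+0.44)/2 × 6 = 12.03
  [11.5→13.5]: (0.44+0.22)/2 × 2 = 0.66
  Sum = 57.7725 mg/L·hr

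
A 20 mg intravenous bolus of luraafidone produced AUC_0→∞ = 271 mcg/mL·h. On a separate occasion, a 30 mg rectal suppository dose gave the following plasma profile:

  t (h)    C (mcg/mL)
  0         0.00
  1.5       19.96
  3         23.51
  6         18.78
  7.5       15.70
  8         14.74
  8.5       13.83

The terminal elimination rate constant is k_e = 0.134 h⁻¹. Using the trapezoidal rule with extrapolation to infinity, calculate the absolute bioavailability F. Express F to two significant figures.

F = 0.63

Trapezoidal AUC_0→8.5 (rectal suppository):
  [0→1.5]: (0.00+19.96)/2 × 1.5 = 14.97
  [1.5→3]: (19.96+23.51)/2 × 1.5 = 32.6025
  [3→6]: (23.51+18.78)/2 × 3 = 63.435
  [6→7.5]: (18.78+15.70)/2 × 1.5 = 25.86
  [7.5→8]: (15.70+14.74)/2 × 0.5 = 7.61
  [8→8.5]: (14.74+13.83)/2 × 0.5 = 7.1425
  Sum = 151.62 mcg/mL·h
Tail: C_last/k_e = 13.83/0.134 = 103.209
AUC_0→∞ (rectal suppository) = 151.62 + 103.209 = 254.829 mcg/mL·h
F = (AUC_ev/D_ev)/(AUC_iv/D_iv) = (254.829/30)/(271/20) = 8.4943/13.55 = 0.6269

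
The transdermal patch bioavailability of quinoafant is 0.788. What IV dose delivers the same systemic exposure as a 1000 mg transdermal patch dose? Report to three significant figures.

Systemic exposure from an extravascular dose = F × D_ev, so the equivalent IV dose is F × D_ev.
D_iv = F × D_ev = 0.788 × 1000 = 788 mg

D_iv = 788 mg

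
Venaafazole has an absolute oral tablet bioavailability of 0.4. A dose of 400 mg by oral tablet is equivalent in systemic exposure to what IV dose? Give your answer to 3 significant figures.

Systemic exposure from an extravascular dose = F × D_ev, so the equivalent IV dose is F × D_ev.
D_iv = F × D_ev = 0.4 × 400 = 160 mg

D_iv = 160 mg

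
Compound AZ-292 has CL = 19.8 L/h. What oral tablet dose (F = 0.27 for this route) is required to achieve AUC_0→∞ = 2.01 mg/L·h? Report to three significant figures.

Dose = 147 mg

Dose = CL × AUC_0→∞ / F
     = 19.8 × 2.01 / 0.27 = 147.4 mg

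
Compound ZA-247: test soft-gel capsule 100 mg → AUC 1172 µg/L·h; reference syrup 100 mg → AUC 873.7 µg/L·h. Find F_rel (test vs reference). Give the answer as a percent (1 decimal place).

F_rel = 134.1%

F_rel = (AUC_test/D_test) / (AUC_ref/D_ref)
      = (1172/100) / (873.7/100)
      = 11.72 / 8.737 = 1.3414 = 134.14%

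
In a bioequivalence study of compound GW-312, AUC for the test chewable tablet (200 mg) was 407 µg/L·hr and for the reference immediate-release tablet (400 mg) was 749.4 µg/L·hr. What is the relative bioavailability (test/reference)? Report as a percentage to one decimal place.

F_rel = 108.6%

F_rel = (AUC_test/D_test) / (AUC_ref/D_ref)
      = (407/200) / (749.4/400)
      = 2.035 / 1.8735 = 1.0862 = 108.62%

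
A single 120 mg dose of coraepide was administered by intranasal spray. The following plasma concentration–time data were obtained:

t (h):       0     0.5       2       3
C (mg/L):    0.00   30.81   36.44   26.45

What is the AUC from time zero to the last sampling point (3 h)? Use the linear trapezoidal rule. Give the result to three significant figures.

Trapezoidal AUC_0→3:
  [0→0.5]: (0.00+30.81)/2 × 0.5 = 7.7025
  [0.5→2]: (30.81+36.44)/2 × 1.5 = 50.4375
  [2→3]: (36.44+26.45)/2 × 1 = 31.445
  Sum = 89.585 mg/L·h

AUC = 89.6 mg/L·h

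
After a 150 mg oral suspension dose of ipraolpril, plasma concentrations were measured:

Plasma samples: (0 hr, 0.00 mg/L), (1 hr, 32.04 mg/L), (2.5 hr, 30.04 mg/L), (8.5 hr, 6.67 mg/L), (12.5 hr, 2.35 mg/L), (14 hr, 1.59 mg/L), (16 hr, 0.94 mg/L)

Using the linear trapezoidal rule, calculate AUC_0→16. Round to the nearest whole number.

Trapezoidal AUC_0→16:
  [0→1]: (0.00+32.04)/2 × 1 = 16.02
  [1→2.5]: (32.04+30.04)/2 × 1.5 = 46.56
  [2.5→8.5]: (30.04+6.67)/2 × 6 = 110.13
  [8.5→12.5]: (6.67+2.35)/2 × 4 = 18.04
  [12.5→14]: (2.35+1.59)/2 × 1.5 = 2.955
  [14→16]: (1.59+0.94)/2 × 2 = 2.53
  Sum = 196.235 mg/L·hr

AUC = 196 mg/L·hr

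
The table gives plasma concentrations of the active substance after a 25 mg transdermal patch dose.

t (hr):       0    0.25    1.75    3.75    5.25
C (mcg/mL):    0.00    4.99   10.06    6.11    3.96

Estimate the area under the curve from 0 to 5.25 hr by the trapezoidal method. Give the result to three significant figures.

Trapezoidal AUC_0→5.25:
  [0→0.25]: (0.00+4.99)/2 × 0.25 = 0.62375
  [0.25→1.75]: (4.99+10.06)/2 × 1.5 = 11.2875
  [1.75→3.75]: (10.06+6.11)/2 × 2 = 16.17
  [3.75→5.25]: (6.11+3.96)/2 × 1.5 = 7.5525
  Sum = 35.63375 mcg/mL·hr

AUC = 35.6 mcg/mL·hr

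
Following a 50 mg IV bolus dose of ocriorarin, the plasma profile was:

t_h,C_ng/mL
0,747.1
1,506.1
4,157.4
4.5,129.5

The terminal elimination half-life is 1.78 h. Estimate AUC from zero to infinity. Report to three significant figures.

Trapezoidal AUC_0→4.5:
  [0→1]: (747.1+506.1)/2 × 1 = 626.6
  [1→4]: (506.1+157.4)/2 × 3 = 995.25
  [4→4.5]: (157.4+129.5)/2 × 0.5 = 71.725
  Sum = 1693.575 ng/mL·h
k_e = ln2 / t½ = 0.693147 / 1.78 = 0.3894 h^-1
Extrapolated tail: C_last / k_e = 129.5 / 0.3894 = 332.563
AUC_0→∞ = 1693.575 + 332.563 = 2026.138 ng/mL·h

AUC = 2030 ng/mL·h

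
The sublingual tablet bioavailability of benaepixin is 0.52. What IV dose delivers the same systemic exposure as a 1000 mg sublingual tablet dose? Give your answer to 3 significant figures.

Systemic exposure from an extravascular dose = F × D_ev, so the equivalent IV dose is F × D_ev.
D_iv = F × D_ev = 0.52 × 1000 = 520 mg

D_iv = 520 mg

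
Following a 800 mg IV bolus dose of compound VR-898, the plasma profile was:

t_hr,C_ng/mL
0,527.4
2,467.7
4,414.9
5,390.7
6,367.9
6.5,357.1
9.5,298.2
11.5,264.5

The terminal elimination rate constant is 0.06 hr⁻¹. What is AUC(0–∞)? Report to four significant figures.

AUC = 8795 ng/mL·hr

Trapezoidal AUC_0→11.5:
  [0→2]: (527.4+467.7)/2 × 2 = 995.1
  [2→4]: (467.7+414.9)/2 × 2 = 882.6
  [4→5]: (414.9+390.7)/2 × 1 = 402.8
  [5→6]: (390.7+367.9)/2 × 1 = 379.3
  [6→6.5]: (367.9+357.1)/2 × 0.5 = 181.25
  [6.5→9.5]: (357.1+298.2)/2 × 3 = 982.95
  [9.5→11.5]: (298.2+264.5)/2 × 2 = 562.7
  Sum = 4386.7 ng/mL·hr
Extrapolated tail: C_last / k_e = 264.5 / 0.06 = 4408.333
AUC_0→∞ = 4386.7 + 4408.333 = 8795.033 ng/mL·hr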